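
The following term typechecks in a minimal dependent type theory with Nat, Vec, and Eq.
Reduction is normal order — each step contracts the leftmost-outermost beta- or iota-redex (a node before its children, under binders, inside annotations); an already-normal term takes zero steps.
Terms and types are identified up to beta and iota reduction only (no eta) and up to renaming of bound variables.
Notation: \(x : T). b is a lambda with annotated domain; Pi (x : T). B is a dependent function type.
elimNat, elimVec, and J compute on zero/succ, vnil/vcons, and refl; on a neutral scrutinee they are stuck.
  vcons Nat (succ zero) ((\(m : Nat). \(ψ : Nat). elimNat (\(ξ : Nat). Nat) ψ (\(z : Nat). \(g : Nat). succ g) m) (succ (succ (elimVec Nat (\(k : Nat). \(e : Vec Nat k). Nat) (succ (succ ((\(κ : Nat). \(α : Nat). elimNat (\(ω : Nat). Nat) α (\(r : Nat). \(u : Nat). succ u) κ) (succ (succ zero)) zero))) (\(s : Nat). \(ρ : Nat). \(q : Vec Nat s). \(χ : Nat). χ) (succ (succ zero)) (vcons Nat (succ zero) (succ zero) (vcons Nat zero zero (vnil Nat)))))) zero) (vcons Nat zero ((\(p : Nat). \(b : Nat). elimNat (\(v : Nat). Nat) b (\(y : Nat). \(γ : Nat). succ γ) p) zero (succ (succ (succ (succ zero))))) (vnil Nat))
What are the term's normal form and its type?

normal form:
  vcons Nat (succ zero) (succ (succ (succ (succ (succ (succ zero)))))) (vcons Nat zero (succ (succ (succ (succ zero)))) (vnil Nat))
inferred type:
  Vec Nat (succ (succ zero))


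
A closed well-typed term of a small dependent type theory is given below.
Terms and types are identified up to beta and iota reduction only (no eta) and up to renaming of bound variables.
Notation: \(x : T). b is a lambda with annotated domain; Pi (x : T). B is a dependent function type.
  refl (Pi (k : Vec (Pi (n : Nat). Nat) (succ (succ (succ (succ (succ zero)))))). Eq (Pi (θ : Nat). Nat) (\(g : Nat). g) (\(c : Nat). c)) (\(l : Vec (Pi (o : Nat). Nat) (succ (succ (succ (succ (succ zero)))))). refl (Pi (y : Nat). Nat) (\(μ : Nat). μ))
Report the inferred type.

the term's type:
  Eq (Pi (k : Vec (Pi (n : Nat). Nat) (succ (succ (succ (succ (succ zero)))))). Eq (Pi (θ : Nat). Nat) (\(g : Nat). g) (\(c : Nat). c)) (\(l : Vec (Pi (o : Nat). Nat) (succ (succ (succ (succ (succ zero)))))). refl (Pi (y : Nat). Nat) (\(μ : Nat). μ)) (\(w : Vec (Pi (e : Nat). Nat) (succ (succ (succ (succ (succ zero)))))). refl (Pi (p : Nat). Nat) (\(χ : Nat). χ))


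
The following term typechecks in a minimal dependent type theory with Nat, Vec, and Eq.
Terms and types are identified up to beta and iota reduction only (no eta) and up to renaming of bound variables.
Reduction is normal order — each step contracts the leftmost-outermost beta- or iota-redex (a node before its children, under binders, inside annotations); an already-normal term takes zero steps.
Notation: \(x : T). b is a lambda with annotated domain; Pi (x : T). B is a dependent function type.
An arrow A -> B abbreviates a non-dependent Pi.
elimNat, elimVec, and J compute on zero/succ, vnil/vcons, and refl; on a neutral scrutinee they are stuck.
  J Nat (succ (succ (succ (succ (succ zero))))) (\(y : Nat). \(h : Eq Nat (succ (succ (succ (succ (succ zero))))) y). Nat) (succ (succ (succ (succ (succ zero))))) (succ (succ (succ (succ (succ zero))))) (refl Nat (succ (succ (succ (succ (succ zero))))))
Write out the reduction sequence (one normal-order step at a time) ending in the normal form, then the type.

reduction (normal order):
  J Nat (succ (succ (succ (succ (succ zero))))) (\(y : Nat). \(h : Eq Nat (succ (succ (succ (succ (succ zero))))) y). Nat) (succ (succ (succ (succ (succ zero))))) (succ (succ (succ (succ (succ zero))))) (refl Nat (succ (succ (succ (succ (succ zero))))))
  ~> succ (succ (succ (succ (succ zero))))
the term's type:
  Nat


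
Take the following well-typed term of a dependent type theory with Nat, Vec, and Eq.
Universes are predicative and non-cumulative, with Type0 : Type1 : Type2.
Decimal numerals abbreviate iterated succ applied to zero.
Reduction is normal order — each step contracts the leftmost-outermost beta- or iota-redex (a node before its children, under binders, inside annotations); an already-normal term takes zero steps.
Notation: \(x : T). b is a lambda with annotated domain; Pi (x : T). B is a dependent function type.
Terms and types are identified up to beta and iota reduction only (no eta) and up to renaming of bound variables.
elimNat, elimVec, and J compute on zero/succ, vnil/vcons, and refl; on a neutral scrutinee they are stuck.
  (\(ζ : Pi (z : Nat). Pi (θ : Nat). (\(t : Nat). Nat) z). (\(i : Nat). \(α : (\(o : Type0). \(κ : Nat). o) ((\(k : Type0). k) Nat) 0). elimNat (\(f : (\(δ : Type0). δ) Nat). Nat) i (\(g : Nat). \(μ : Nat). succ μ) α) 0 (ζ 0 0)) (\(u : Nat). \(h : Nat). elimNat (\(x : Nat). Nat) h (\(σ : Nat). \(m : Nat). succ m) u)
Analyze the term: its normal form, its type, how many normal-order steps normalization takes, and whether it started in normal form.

resulting normal form:
  0
the term's type:
  Nat
steps to reach normal form (normal order): 8
term was already normal: no
first redex: a beta-redex


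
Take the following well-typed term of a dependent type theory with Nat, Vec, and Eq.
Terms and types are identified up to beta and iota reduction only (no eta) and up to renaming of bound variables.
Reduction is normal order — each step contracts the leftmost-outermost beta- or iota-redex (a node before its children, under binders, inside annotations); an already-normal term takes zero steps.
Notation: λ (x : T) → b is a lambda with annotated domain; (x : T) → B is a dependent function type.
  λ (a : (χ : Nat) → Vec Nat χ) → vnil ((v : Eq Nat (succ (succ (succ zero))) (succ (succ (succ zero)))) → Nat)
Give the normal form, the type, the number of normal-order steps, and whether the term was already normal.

reduced normal form:
  λ (a : (χ : Nat) → Vec Nat χ) → vnil ((v : Eq Nat (succ (succ (succ zero))) (succ (succ (succ zero)))) → Nat)
type:
  (a : (χ : Nat) → Vec Nat χ) → Vec ((v : Eq Nat (succ (succ (succ zero))) (succ (succ (succ zero)))) → Nat) zero
normal-order step count: 0
started in normal form: yes


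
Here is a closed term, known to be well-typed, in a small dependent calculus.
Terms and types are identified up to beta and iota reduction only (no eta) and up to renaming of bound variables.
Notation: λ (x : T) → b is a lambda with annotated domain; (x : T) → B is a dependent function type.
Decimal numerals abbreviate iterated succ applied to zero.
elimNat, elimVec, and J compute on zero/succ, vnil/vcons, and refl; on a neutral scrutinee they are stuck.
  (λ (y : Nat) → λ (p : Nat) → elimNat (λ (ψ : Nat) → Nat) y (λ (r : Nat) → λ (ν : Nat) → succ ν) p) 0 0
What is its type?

the term's type:
  Nat


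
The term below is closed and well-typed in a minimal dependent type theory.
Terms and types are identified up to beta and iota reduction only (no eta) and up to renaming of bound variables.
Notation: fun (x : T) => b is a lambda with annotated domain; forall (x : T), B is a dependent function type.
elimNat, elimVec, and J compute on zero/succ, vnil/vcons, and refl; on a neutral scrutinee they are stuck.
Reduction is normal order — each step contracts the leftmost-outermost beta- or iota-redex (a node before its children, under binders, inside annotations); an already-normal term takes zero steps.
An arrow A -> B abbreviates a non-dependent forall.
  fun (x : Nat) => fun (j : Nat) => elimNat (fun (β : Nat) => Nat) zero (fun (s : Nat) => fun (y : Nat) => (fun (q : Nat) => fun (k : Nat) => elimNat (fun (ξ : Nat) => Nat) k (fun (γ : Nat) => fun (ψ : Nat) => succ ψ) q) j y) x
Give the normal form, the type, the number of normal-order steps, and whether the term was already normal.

resulting normal form:
  fun (x : Nat) => fun (j : Nat) => elimNat (fun (β : Nat) => Nat) zero (fun (s : Nat) => fun (y : Nat) => elimNat (fun (q : Nat) => Nat) y (fun (k : Nat) => fun (ξ : Nat) => succ ξ) j) x
the term's type:
  Nat -> Nat -> Nat
steps to reach normal form (normal order): 2
started in normal form: no
first redex: a beta-redex


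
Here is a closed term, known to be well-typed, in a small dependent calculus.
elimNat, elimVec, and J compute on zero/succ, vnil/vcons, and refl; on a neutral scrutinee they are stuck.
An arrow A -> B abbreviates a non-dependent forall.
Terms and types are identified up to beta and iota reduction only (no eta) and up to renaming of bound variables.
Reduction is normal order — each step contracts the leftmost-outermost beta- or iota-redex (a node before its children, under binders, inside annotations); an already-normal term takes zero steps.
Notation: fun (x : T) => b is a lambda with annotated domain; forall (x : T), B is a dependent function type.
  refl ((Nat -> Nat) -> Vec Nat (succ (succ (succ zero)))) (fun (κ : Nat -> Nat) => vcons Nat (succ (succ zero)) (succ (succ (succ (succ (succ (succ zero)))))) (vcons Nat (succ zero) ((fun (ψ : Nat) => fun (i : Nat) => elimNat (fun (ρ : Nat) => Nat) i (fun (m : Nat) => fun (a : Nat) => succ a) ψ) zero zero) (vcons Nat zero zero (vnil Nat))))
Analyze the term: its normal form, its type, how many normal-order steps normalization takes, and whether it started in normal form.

reduced normal form:
  refl ((Nat -> Nat) -> Vec Nat (succ (succ (succ zero)))) (fun (κ : Nat -> Nat) => vcons Nat (succ (succ zero)) (succ (succ (succ (succ (succ (succ zero)))))) (vcons Nat (succ zero) zero (vcons Nat zero zero (vnil Nat))))
inferred type:
  Eq ((Nat -> Nat) -> Vec Nat (succ (succ (succ zero)))) (fun (κ : Nat -> Nat) => vcons Nat (succ (succ zero)) (succ (succ (succ (succ (succ (succ zero)))))) (vcons Nat (succ zero) zero (vcons Nat zero zero (vnil Nat)))) (fun (ψ : Nat -> Nat) => vcons Nat (succ (succ zero)) (succ (succ (succ (succ (succ (succ zero)))))) (vcons Nat (succ zero) zero (vcons Nat zero zero (vnil Nat))))
reduction steps (normal order): 3
started in normal form: no
first redex: a beta-redex


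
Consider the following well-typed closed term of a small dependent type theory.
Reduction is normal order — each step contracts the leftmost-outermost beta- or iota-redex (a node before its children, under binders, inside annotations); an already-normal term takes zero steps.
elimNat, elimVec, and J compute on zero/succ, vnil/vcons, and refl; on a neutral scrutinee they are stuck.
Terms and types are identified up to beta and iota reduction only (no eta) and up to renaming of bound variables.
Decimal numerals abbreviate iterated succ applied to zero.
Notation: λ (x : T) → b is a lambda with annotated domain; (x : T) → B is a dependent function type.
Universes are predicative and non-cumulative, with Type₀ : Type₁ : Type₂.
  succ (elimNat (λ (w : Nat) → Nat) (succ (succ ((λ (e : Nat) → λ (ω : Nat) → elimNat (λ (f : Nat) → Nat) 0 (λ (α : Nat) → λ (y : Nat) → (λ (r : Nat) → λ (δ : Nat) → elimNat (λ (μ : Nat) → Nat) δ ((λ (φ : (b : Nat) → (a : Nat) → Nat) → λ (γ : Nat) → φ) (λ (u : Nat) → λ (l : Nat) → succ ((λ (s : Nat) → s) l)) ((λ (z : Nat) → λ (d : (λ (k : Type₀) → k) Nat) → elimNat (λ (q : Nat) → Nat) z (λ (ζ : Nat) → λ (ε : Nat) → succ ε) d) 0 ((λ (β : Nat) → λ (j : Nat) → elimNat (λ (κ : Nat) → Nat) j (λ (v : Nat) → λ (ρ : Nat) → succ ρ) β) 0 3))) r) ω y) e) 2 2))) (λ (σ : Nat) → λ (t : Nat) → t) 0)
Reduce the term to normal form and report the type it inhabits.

resulting normal form:
  7
the term's type:
  Nat


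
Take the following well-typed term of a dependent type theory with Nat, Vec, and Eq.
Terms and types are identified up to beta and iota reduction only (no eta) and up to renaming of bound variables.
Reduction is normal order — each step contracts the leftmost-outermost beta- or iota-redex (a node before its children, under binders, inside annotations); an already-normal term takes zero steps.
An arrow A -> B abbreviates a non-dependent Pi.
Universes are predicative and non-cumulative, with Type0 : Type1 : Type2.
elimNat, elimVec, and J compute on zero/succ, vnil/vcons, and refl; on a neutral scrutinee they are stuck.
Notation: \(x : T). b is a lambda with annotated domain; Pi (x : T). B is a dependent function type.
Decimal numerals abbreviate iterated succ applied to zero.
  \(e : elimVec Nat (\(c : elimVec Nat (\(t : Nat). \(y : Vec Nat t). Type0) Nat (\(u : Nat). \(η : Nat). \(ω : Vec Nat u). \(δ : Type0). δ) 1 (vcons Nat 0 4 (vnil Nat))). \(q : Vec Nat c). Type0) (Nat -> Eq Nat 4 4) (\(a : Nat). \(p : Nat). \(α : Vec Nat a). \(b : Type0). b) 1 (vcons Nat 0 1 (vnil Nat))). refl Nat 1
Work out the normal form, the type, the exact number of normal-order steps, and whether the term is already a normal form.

reduced normal form:
  \(e : Nat -> Eq Nat 4 4). refl Nat 1
the term's type:
  (Nat -> Eq Nat 4 4) -> Eq Nat 1 1
reduction steps (normal order): 6
started in normal form: no
first contracted redex: an elimVec iota-redex


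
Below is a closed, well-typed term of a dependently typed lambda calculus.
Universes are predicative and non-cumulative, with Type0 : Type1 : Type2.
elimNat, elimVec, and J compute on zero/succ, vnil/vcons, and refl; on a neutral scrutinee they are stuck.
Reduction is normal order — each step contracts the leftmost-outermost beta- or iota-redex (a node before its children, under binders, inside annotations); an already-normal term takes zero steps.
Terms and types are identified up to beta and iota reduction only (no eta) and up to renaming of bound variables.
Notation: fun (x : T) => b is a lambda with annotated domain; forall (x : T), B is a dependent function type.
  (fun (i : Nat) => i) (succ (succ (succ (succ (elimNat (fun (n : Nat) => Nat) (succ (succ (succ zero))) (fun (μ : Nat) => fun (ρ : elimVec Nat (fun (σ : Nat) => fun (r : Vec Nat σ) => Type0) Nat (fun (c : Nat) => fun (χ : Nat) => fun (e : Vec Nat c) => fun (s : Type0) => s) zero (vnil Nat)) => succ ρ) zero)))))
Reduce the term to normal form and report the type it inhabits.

resulting normal form:
  succ (succ (succ (succ (succ (succ (succ zero))))))
inferred type:
  Nat
observation: 2 normal-order steps separate the term from its normal form.


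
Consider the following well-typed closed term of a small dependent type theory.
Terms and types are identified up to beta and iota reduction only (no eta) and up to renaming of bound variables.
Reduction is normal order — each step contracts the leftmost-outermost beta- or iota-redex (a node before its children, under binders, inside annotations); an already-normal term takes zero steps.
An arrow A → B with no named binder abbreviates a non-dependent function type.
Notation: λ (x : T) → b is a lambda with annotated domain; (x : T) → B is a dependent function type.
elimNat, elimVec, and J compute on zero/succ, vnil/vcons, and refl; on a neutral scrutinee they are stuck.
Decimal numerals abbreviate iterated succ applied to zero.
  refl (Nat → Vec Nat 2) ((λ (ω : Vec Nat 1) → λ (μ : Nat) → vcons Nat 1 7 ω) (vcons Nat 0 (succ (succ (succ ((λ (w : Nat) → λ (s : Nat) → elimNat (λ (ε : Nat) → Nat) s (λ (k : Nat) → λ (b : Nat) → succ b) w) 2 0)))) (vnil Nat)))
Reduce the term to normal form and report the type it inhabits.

normal form:
  refl (Nat → Vec Nat 2) (λ (ω : Nat) → vcons Nat 1 7 (vcons Nat 0 5 (vnil Nat)))
inferred type:
  Eq (Nat → Vec Nat 2) (λ (ω : Nat) → vcons Nat 1 7 (vcons Nat 0 5 (vnil Nat))) (λ (μ : Nat) → vcons Nat 1 7 (vcons Nat 0 5 (vnil Nat)))


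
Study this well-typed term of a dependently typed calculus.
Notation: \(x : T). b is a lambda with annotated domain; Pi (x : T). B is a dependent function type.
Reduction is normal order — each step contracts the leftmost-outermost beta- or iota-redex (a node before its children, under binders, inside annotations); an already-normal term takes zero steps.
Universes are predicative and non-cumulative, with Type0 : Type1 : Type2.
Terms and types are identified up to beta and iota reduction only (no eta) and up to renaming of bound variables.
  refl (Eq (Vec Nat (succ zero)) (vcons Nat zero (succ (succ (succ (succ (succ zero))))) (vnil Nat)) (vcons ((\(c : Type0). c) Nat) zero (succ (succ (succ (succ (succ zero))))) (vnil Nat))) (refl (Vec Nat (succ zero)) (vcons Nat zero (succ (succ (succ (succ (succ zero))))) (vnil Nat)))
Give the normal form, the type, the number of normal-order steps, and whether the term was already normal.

resulting normal form:
  refl (Eq (Vec Nat (succ zero)) (vcons Nat zero (succ (succ (succ (succ (succ zero))))) (vnil Nat)) (vcons Nat zero (succ (succ (succ (succ (succ zero))))) (vnil Nat))) (refl (Vec Nat (succ zero)) (vcons Nat zero (succ (succ (succ (succ (succ zero))))) (vnil Nat)))
inferred type:
  Eq (Eq (Vec Nat (succ zero)) (vcons Nat zero (succ (succ (succ (succ (succ zero))))) (vnil Nat)) (vcons Nat zero (succ (succ (succ (succ (succ zero))))) (vnil Nat))) (refl (Vec Nat (succ zero)) (vcons Nat zero (succ (succ (succ (succ (succ zero))))) (vnil Nat))) (refl (Vec Nat (succ zero)) (vcons Nat zero (succ (succ (succ (succ (succ zero))))) (vnil Nat)))
normal-order step count: 1
already normal: no
first contracted redex: a beta-redex


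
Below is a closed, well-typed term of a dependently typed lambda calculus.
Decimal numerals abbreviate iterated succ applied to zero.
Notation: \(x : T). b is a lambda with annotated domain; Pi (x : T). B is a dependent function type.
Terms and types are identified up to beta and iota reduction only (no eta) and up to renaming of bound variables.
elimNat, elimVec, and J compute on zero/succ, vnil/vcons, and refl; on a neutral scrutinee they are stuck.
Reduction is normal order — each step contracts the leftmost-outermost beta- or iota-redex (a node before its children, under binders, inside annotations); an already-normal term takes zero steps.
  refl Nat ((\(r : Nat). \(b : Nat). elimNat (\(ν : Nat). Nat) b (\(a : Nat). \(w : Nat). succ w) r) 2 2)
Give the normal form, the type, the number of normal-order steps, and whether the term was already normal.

reduced normal form:
  refl Nat 4
inferred type:
  Eq Nat 4 4
steps to reach normal form (normal order): 9
already normal: no
first redex: a beta-redex


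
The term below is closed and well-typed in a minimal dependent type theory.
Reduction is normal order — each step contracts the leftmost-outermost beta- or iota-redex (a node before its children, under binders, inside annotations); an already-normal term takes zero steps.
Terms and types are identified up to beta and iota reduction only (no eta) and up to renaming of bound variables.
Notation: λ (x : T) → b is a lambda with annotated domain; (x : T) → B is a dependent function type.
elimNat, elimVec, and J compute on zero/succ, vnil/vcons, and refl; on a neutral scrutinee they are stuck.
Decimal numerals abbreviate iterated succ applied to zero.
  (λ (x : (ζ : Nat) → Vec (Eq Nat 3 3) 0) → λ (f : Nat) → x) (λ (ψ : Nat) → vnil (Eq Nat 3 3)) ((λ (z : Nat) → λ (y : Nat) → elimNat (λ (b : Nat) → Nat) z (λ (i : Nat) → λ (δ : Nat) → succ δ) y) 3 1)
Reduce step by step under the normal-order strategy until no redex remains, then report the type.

normal-order reduction:
  (λ (x : (ζ : Nat) → Vec (Eq Nat 3 3) 0) → λ (f : Nat) → x) (λ (ψ : Nat) → vnil (Eq Nat 3 3)) ((λ (z : Nat) → λ (y : Nat) → elimNat (λ (b : Nat) → Nat) z (λ (i : Nat) → λ (δ : Nat) → succ δ) y) 3 1)
  ~> (λ (x : Nat) → λ (ζ : Nat) → vnil (Eq Nat 3 3)) ((λ (f : Nat) → λ (ψ : Nat) → elimNat (λ (z : Nat) → Nat) f (λ (y : Nat) → λ (b : Nat) → succ b) ψ) 3 1)
  ~> λ (x : Nat) → vnil (Eq Nat 3 3)
type:
  (x : Nat) → Vec (Eq Nat 3 3) 0


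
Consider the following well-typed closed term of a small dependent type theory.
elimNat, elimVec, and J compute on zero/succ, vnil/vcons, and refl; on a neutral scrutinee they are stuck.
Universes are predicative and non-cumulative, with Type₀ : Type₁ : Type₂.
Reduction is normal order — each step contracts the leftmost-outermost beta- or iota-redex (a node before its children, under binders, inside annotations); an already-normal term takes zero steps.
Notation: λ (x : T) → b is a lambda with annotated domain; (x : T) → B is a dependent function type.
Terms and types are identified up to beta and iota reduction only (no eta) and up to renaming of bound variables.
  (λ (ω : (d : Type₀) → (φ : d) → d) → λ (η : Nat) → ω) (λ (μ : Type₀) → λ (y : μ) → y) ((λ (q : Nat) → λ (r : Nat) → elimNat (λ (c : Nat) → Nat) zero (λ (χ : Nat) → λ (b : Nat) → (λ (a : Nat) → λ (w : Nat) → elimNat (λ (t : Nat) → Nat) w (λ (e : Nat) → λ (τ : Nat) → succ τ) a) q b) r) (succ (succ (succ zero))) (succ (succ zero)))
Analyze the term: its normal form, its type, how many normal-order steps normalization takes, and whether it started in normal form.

resulting normal form:
  λ (ω : Type₀) → λ (d : ω) → d
the term's type:
  (ω : Type₀) → (d : ω) → ω
reduction steps (normal order): 2
started in normal form: no
first contracted redex: a beta-redex


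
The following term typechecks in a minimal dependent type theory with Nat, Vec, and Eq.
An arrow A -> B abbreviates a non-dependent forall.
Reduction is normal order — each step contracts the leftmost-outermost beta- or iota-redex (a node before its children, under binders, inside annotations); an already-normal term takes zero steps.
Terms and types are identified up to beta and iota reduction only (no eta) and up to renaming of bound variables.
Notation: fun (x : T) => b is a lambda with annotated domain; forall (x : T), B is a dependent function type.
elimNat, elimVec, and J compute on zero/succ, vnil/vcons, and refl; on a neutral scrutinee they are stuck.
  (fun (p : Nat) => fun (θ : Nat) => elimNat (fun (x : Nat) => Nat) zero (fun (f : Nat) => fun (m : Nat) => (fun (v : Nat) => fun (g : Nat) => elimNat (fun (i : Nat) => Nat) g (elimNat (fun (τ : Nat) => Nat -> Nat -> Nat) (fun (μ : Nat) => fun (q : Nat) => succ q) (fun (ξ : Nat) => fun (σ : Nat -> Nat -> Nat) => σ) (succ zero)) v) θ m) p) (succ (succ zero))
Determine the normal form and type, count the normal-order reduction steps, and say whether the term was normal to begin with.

resulting normal form:
  fun (p : Nat) => elimNat (fun (θ : Nat) => Nat) (elimNat (fun (x : Nat) => Nat) zero (fun (f : Nat) => fun (m : Nat) => succ m) p) (fun (v : Nat) => fun (g : Nat) => succ g) p
the term's type:
  Nat -> Nat
reduction steps (normal order): 20
already normal: no
first redex: a beta-redex


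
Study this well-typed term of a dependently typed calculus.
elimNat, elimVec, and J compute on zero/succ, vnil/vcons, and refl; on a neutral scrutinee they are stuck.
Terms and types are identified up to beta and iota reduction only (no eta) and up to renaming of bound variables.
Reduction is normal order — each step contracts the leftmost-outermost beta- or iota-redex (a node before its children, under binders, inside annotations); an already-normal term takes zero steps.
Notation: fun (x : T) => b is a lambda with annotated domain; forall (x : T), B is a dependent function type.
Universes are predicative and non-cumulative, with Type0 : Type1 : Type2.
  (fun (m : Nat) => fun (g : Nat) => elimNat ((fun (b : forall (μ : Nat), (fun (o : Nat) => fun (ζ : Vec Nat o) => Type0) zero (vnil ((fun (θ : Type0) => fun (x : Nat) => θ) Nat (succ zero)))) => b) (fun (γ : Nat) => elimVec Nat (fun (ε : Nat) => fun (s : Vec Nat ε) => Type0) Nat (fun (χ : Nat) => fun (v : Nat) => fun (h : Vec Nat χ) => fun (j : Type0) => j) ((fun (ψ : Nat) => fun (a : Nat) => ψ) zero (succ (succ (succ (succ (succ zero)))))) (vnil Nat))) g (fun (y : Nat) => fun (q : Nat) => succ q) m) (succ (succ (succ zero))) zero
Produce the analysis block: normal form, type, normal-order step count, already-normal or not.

normal form:
  succ (succ (succ zero))
inferred type:
  Nat
normal-order step count: 12
term was already normal: no
first redex: a beta-redex


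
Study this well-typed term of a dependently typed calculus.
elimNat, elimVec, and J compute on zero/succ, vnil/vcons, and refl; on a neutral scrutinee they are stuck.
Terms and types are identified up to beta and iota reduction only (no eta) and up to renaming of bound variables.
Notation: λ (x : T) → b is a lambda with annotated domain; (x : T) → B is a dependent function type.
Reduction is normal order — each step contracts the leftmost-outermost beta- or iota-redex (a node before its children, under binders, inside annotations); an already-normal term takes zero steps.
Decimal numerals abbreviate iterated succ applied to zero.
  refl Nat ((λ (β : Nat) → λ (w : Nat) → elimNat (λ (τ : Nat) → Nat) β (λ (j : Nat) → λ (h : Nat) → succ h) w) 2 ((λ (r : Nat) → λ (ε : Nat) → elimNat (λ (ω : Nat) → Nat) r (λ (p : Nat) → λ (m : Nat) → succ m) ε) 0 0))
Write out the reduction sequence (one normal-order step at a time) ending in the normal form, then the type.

normal-order reduction sequence:
  refl Nat ((λ (β : Nat) → λ (w : Nat) → elimNat (λ (τ : Nat) → Nat) β (λ (j : Nat) → λ (h : Nat) → succ h) w) 2 ((λ (r : Nat) → λ (ε : Nat) → elimNat (λ (ω : Nat) → Nat) r (λ (p : Nat) → λ (m : Nat) → succ m) ε) 0 0))
  ~> refl Nat ((λ (β : Nat) → elimNat (λ (w : Nat) → Nat) 2 (λ (τ : Nat) → λ (j : Nat) → succ j) β) ((λ (h : Nat) → λ (r : Nat) → elimNat (λ (ε : Nat) → Nat) h (λ (ω : Nat) → λ (p : Nat) → succ p) r) 0 0))
  ~> refl Nat (elimNat (λ (β : Nat) → Nat) 2 (λ (w : Nat) → λ (τ : Nat) → succ τ) ((λ (j : Nat) → λ (h : Nat) → elimNat (λ (r : Nat) → Nat) j (λ (ε : Nat) → λ (ω : Nat) → succ ω) h) 0 0))
  ~> refl Nat (elimNat (λ (β : Nat) → Nat) 2 (λ (w : Nat) → λ (τ : Nat) → succ τ) ((λ (j : Nat) → elimNat (λ (h : Nat) → Nat) 0 (λ (r : Nat) → λ (ε : Nat) → succ ε) j) 0))
  ~> refl Nat (elimNat (λ (β : Nat) → Nat) 2 (λ (w : Nat) → λ (τ : Nat) → succ τ) (elimNat (λ (j : Nat) → Nat) 0 (λ (h : Nat) → λ (r : Nat) → succ r) 0))
  ~> refl Nat (elimNat (λ (β : Nat) → Nat) 2 (λ (w : Nat) → λ (τ : Nat) → succ τ) 0)
  ~> refl Nat 2
type:
  Eq Nat 2 2


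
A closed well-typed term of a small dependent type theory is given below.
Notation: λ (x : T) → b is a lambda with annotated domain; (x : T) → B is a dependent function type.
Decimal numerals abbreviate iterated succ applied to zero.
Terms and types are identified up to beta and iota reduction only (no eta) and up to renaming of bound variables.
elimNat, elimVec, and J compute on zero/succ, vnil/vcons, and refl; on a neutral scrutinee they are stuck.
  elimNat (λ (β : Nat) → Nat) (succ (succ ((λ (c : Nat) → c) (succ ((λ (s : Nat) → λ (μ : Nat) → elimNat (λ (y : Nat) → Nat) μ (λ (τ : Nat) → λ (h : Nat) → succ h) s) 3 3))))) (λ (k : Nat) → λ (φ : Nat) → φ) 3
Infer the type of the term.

type:
  Nat


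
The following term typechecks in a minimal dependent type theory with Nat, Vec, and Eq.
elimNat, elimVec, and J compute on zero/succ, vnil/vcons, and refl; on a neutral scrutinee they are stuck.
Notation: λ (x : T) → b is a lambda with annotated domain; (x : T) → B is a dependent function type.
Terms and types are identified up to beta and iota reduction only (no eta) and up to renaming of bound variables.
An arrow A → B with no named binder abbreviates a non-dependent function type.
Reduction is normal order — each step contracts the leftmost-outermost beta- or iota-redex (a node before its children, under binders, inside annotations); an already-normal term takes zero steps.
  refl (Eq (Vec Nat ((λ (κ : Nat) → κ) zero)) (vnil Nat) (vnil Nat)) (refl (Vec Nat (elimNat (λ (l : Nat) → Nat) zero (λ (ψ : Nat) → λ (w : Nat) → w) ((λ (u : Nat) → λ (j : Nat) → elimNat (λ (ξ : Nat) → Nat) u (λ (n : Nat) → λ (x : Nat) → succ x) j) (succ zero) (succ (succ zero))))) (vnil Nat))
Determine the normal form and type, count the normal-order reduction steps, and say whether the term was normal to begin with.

resulting normal form:
  refl (Eq (Vec Nat zero) (vnil Nat) (vnil Nat)) (refl (Vec Nat zero) (vnil Nat))
inferred type:
  Eq (Eq (Vec Nat zero) (vnil Nat) (vnil Nat)) (refl (Vec Nat zero) (vnil Nat)) (refl (Vec Nat zero) (vnil Nat))
steps to reach normal form (normal order): 20
started in normal form: no
first contracted redex: a beta-redex


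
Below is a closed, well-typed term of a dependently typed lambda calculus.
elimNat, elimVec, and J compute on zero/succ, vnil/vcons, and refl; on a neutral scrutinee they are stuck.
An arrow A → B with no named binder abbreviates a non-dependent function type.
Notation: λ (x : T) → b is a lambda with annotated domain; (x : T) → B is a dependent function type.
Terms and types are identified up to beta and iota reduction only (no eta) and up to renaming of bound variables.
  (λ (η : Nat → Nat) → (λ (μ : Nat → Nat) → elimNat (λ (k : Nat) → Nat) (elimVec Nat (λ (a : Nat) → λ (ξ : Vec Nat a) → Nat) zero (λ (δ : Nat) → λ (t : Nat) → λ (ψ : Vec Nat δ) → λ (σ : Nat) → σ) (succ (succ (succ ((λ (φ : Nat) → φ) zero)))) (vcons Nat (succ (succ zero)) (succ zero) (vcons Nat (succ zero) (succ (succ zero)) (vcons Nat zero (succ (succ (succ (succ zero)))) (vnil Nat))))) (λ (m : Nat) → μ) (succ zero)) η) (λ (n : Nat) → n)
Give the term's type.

type:
  Nat


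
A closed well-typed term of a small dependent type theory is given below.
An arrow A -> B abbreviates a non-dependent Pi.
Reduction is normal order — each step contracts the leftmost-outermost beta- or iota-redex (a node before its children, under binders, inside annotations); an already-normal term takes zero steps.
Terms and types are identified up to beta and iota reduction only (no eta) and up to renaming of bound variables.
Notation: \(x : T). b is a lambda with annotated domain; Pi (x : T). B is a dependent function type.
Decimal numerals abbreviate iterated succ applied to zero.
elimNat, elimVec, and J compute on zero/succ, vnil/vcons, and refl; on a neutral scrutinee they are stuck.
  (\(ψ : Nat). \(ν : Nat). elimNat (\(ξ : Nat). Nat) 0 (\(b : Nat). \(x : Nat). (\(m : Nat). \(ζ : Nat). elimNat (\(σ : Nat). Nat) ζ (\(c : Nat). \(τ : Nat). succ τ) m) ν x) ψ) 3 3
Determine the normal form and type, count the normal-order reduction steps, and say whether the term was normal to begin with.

reduced normal form:
  9
type:
  Nat
reduction steps (normal order): 48
already normal: no
first contracted redex: a beta-redex


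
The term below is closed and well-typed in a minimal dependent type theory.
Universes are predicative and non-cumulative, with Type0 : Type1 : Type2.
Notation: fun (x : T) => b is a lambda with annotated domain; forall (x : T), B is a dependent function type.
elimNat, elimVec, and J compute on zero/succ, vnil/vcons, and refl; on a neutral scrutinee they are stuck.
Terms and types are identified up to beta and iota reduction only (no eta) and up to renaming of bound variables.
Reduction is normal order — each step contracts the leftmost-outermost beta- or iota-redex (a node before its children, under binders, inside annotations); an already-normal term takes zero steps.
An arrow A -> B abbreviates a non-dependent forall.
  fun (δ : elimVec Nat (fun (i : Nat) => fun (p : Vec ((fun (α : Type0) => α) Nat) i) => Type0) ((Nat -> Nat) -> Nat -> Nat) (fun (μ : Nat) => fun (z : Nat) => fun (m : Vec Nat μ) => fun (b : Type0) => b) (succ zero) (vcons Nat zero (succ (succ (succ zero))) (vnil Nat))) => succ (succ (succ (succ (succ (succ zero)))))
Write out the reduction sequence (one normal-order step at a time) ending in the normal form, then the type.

normal-order reduction sequence:
  fun (δ : elimVec Nat (fun (i : Nat) => fun (p : Vec ((fun (α : Type0) => α) Nat) i) => Type0) ((Nat -> Nat) -> Nat -> Nat) (fun (μ : Nat) => fun (z : Nat) => fun (m : Vec Nat μ) => fun (b : Type0) => b) (succ zero) (vcons Nat zero (succ (succ (succ zero))) (vnil Nat))) => succ (succ (succ (succ (succ (succ zero)))))
  ~> fun (δ : (fun (i : Nat) => fun (p : Nat) => fun (α : Vec Nat i) => fun (μ : Type0) => μ) zero (succ (succ (succ zero))) (vnil Nat) (elimVec Nat (fun (z : Nat) => fun (m : Vec ((fun (b : Type0) => b) Nat) z) => Type0) ((Nat -> Nat) -> Nat -> Nat) (fun (ψ : Nat) => fun (h : Nat) => fun (n : Vec Nat ψ) => fun (ω : Type0) => ω) zero (vnil Nat))) => succ (succ (succ (succ (succ (succ zero)))))
  ~> fun (δ : (fun (i : Nat) => fun (p : Vec Nat zero) => fun (α : Type0) => α) (succ (succ (succ zero))) (vnil Nat) (elimVec Nat (fun (μ : Nat) => fun (z : Vec ((fun (m : Type0) => m) Nat) μ) => Type0) ((Nat -> Nat) -> Nat -> Nat) (fun (b : Nat) => fun (ψ : Nat) => fun (h : Vec Nat b) => fun (n : Type0) => n) zero (vnil Nat))) => succ (succ (succ (succ (succ (succ zero)))))
  ~> fun (δ : (fun (i : Vec Nat zero) => fun (p : Type0) => p) (vnil Nat) (elimVec Nat (fun (α : Nat) => fun (μ : Vec ((fun (z : Type0) => z) Nat) α) => Type0) ((Nat -> Nat) -> Nat -> Nat) (fun (m : Nat) => fun (b : Nat) => fun (ψ : Vec Nat m) => fun (h : Type0) => h) zero (vnil Nat))) => succ (succ (succ (succ (succ (succ zero)))))
  ~> fun (δ : (fun (i : Type0) => i) (elimVec Nat (fun (p : Nat) => fun (α : Vec ((fun (μ : Type0) => μ) Nat) p) => Type0) ((Nat -> Nat) -> Nat -> Nat) (fun (z : Nat) => fun (m : Nat) => fun (b : Vec Nat z) => fun (ψ : Type0) => ψ) zero (vnil Nat))) => succ (succ (succ (succ (succ (succ zero)))))
  ~> fun (δ : elimVec Nat (fun (i : Nat) => fun (p : Vec ((fun (α : Type0) => α) Nat) i) => Type0) ((Nat -> Nat) -> Nat -> Nat) (fun (μ : Nat) => fun (z : Nat) => fun (m : Vec Nat μ) => fun (b : Type0) => b) zero (vnil Nat)) => succ (succ (succ (succ (succ (succ zero)))))
  ~> fun (δ : (Nat -> Nat) -> Nat -> Nat) => succ (succ (succ (succ (succ (succ zero)))))
the term's type:
  ((Nat -> Nat) -> Nat -> Nat) -> Nat


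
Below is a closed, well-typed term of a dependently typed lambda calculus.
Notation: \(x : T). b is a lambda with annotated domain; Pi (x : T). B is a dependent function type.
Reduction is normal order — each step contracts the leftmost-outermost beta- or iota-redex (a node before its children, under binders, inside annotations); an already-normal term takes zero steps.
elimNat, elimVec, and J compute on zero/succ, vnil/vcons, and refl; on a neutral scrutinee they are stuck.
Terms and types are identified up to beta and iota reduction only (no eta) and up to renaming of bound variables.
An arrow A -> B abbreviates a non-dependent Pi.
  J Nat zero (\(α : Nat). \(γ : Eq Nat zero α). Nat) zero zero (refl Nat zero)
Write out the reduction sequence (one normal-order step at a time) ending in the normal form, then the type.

reduction (normal order):
  J Nat zero (\(α : Nat). \(γ : Eq Nat zero α). Nat) zero zero (refl Nat zero)
  ~> zero
inferred type:
  Nat


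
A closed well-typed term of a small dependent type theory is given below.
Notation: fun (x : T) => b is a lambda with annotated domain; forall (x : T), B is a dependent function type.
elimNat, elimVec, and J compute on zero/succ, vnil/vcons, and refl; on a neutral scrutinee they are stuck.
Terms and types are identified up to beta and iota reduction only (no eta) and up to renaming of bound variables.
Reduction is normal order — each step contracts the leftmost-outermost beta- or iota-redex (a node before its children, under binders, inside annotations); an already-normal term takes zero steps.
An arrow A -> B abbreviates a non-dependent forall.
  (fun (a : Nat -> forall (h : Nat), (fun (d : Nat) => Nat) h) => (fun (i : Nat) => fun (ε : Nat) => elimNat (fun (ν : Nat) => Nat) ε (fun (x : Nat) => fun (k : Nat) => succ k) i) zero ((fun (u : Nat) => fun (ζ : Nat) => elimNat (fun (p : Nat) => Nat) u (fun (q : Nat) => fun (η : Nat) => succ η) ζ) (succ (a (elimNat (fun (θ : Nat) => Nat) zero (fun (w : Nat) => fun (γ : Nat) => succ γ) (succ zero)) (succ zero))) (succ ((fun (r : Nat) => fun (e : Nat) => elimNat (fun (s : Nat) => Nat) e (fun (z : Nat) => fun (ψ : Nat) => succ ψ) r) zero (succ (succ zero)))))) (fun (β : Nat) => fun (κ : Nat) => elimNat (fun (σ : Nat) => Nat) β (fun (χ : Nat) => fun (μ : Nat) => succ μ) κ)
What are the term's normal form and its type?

normal form:
  succ (succ (succ (succ (succ (succ zero)))))
inferred type:
  Nat
observation: 29 normal-order steps separate the term from its normal form.


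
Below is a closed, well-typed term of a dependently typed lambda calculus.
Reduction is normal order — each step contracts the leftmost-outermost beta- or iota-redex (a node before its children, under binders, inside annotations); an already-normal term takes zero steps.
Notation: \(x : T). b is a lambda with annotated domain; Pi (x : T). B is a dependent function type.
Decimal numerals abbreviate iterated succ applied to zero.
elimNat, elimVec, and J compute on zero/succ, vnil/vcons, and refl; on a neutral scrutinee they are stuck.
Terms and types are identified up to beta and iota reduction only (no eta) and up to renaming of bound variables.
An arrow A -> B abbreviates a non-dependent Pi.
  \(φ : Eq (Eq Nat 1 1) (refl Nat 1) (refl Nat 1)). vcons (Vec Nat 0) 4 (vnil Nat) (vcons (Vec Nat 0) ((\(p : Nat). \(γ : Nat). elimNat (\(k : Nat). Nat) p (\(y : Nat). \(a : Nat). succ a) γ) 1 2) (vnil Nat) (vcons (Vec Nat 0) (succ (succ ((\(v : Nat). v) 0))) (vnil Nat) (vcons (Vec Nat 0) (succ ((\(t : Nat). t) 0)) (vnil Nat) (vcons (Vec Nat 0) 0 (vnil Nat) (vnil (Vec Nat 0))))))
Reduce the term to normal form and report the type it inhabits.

resulting normal form:
  \(φ : Eq (Eq Nat 1 1) (refl Nat 1) (refl Nat 1)). vcons (Vec Nat 0) 4 (vnil Nat) (vcons (Vec Nat 0) 3 (vnil Nat) (vcons (Vec Nat 0) 2 (vnil Nat) (vcons (Vec Nat 0) 1 (vnil Nat) (vcons (Vec Nat 0) 0 (vnil Nat) (vnil (Vec Nat 0))))))
inferred type:
  Eq (Eq Nat 1 1) (refl Nat 1) (refl Nat 1) -> Vec (Vec Nat 0) 5
observation: 11 normal-order steps normalize the term, beginning with a beta-redex.


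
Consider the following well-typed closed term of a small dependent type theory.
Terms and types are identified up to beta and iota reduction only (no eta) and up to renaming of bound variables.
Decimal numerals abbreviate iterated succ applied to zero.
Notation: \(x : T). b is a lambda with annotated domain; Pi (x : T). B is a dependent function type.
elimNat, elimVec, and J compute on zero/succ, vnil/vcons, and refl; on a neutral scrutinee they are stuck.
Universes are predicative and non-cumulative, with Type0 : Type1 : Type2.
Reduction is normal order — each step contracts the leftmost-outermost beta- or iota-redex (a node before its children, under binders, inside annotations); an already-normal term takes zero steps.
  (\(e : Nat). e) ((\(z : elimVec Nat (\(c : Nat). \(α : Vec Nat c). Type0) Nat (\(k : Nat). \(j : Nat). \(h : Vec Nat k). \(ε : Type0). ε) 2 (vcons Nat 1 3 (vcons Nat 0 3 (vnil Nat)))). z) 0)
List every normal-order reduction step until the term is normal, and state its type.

reduction (normal order):
  (\(e : Nat). e) ((\(z : elimVec Nat (\(c : Nat). \(α : Vec Nat c). Type0) Nat (\(k : Nat). \(j : Nat). \(h : Vec Nat k). \(ε : Type0). ε) 2 (vcons Nat 1 3 (vcons Nat 0 3 (vnil Nat)))). z) 0)
  ~> (\(e : elimVec Nat (\(z : Nat). \(c : Vec Nat z). Type0) Nat (\(α : Nat). \(k : Nat). \(j : Vec Nat α). \(h : Type0). h) 2 (vcons Nat 1 3 (vcons Nat 0 3 (vnil Nat)))). e) 0
  ~> 0
the term's type:
  Nat


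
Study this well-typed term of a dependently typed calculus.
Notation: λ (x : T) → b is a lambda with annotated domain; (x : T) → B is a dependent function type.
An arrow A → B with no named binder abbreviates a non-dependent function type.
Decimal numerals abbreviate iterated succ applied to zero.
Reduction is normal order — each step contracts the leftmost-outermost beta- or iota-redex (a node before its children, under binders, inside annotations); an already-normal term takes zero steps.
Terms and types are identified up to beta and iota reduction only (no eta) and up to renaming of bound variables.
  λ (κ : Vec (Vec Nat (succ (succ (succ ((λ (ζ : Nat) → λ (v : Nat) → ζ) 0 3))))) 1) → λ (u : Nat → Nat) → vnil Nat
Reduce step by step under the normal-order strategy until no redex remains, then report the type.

normal-order reduction:
  λ (κ : Vec (Vec Nat (succ (succ (succ ((λ (ζ : Nat) → λ (v : Nat) → ζ) 0 3))))) 1) → λ (u : Nat → Nat) → vnil Nat
  ~> λ (κ : Vec (Vec Nat (succ (succ (succ ((λ (ζ : Nat) → 0) 3))))) 1) → λ (v : Nat → Nat) → vnil Nat
  ~> λ (κ : Vec (Vec Nat 3) 1) → λ (ζ : Nat → Nat) → vnil Nat
the term's type:
  Vec (Vec Nat 3) 1 → (Nat → Nat) → Vec Nat 0
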